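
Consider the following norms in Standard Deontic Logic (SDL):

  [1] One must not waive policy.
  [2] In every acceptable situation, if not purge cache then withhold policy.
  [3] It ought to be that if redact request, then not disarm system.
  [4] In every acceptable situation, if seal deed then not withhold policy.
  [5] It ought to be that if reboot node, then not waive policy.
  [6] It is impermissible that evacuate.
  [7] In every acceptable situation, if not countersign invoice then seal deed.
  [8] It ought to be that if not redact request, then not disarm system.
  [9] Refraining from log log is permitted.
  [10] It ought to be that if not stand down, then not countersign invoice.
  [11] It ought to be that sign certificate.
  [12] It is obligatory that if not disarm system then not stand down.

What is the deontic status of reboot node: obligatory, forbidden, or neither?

Premise 5 is O(reboot_node → ¬waive_policy); even if O(¬waive_policy) held, inferring O(reboot_node) would be affirming the consequent — invalid.
No premise or chain of K-axiom applications forces O(reboot_node), and none forces O(¬reboot_node). So reboot_node is neither obligatory nor forbidden under these norms.

Neither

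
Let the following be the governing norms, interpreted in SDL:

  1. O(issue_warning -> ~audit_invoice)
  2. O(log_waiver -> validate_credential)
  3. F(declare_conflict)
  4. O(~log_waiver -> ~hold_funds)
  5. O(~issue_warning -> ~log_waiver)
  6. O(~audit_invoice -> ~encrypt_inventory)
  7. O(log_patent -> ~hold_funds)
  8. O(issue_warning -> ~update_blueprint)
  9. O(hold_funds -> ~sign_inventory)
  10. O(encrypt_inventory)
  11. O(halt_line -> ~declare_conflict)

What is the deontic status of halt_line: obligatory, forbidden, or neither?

Premise 11 is O(halt_line -> ~declare_conflict); even if O(~declare_conflict) held, inferring O(halt_line) would be affirming the consequent — invalid.
No premise or chain of K-axiom applications forces O(halt_line), and none forces O(~halt_line). So halt_line is neither obligatory nor forbidden under these norms.

Neither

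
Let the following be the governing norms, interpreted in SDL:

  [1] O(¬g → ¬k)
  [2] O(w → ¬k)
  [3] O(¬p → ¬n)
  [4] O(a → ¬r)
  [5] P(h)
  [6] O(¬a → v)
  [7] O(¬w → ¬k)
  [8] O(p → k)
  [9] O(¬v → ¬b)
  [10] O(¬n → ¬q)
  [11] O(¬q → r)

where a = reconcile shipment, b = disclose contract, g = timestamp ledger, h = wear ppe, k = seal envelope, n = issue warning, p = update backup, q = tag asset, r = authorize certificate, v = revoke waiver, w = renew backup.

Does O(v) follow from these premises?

Yes

Premises 2 and 7 cover both cases: O(w → ¬k) and O(¬w → ¬k). Since w ∨ ¬w is a tautology, O(¬k) follows.
The contrapositive of premise 8 (O(p → k)) is O(¬k → ¬p), and O(¬k) is already established, so O(¬p).
With premise 3, O(¬p → ¬n), the K-axiom yields O(¬n).
With premise 10, O(¬n → ¬q), the K-axiom yields O(¬q).
Premise 11 is O(¬q → r); since O(¬q), deontic closure gives O(r).
The contrapositive of premise 4 (O(a → ¬r)) is O(r → ¬a), and O(r) is already established, so O(¬a).
From O(¬a) and premise 6, O(¬a → v), we obtain O(v).
Premises 1, 5, 9 do not contribute to this derivation.
So O(v) follows.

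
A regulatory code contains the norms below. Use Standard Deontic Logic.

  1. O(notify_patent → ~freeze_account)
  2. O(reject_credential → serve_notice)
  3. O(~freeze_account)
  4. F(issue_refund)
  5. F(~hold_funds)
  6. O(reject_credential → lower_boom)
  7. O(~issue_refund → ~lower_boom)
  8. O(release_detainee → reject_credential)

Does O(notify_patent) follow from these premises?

Premise 1 is O(notify_patent → ~freeze_account); even if O(~freeze_account) held, inferring O(notify_patent) would be affirming the consequent — invalid.
No other premise forces O(notify_patent). An ideal world satisfying every premise can still have notify_patent false, so O(notify_patent) is not derivable.

No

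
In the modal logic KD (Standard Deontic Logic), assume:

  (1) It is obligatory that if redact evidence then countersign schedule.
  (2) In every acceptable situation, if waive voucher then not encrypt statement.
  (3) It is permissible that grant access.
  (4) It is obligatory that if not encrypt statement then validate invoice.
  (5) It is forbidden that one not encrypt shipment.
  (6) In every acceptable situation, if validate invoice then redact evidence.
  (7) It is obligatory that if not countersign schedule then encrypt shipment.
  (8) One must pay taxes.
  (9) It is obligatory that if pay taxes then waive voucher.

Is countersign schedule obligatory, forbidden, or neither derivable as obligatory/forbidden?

Obligatory

From premise 8 we have O(pay_taxes).
From O(pay_taxes) and premise 9, O(pay_taxes → waive_voucher), we obtain O(waive_voucher).
Applying K to premise 2 (O(waive_voucher → ¬encrypt_statement)) and O(waive_voucher) yields O(¬encrypt_statement).
From O(¬encrypt_statement) and premise 4, O(¬encrypt_statement → validate_invoice), we obtain O(validate_invoice).
From O(validate_invoice) and premise 6, O(validate_invoice → redact_evidence), we obtain O(redact_evidence).
From O(redact_evidence) and premise 1, O(redact_evidence → countersign_schedule), we obtain O(countersign_schedule).
Premises 3, 5, 7 do not contribute to this derivation.
Hence countersign_schedule is obligatory.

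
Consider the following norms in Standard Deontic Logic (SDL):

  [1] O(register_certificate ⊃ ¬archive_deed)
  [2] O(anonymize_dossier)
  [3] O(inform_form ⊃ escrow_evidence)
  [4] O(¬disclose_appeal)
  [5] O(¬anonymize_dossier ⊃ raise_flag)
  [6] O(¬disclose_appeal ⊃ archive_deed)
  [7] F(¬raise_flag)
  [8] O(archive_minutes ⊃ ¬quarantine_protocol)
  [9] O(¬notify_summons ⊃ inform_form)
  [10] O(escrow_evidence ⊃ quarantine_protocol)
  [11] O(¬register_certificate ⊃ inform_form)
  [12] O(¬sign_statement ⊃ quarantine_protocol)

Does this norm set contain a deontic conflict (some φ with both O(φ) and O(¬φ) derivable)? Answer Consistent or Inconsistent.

Premise 5 is O(¬anonymize_dossier ⊃ raise_flag); even if O(raise_flag) held, inferring O(¬anonymize_dossier) would be affirming the consequent — invalid.
So O(¬anonymize_dossier) is not derivable, and the apparent clash with O(anonymize_dossier) does not arise.
A world satisfying every obligation exists (e.g. anonymize_dossier=true, archive_deed=true, archive_minutes=false, disclose_appeal=false, escrow_evidence=true, inform_form=true, notify_summons=false, quarantine_protocol=true, raise_flag=true, register_certificate=false, sign_statement=false); no atom is both obligatory and forbidden, so the set is consistent.

Consistent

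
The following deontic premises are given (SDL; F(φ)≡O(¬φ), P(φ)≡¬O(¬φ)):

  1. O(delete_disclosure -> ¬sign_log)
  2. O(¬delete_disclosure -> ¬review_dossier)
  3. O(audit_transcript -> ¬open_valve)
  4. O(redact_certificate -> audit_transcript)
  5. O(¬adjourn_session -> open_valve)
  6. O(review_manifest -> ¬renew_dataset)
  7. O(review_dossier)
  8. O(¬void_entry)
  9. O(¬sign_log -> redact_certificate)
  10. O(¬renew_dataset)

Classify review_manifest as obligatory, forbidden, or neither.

Premise 6 is O(review_manifest -> ¬renew_dataset); even if O(¬renew_dataset) held, inferring O(review_manifest) would be affirming the consequent — invalid.
No premise or chain of K-axiom applications forces O(review_manifest), and none forces O(¬review_manifest). So review_manifest is neither obligatory nor forbidden under these norms.

Neither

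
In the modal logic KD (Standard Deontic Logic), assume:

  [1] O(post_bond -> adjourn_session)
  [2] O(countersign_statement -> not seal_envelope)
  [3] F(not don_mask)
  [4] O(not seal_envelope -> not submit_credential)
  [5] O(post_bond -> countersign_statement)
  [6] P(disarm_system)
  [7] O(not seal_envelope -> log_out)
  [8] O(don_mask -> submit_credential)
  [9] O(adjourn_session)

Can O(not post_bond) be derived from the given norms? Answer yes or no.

Yes

Premise 3, F(not don_mask), is equivalent to O(don_mask).
With premise 8, O(don_mask -> submit_credential), the K-axiom yields O(submit_credential).
Premise 4 is O(not seal_envelope -> not submit_credential); contrapositively O(submit_credential -> seal_envelope). Since O(submit_credential) holds, K gives O(seal_envelope).
Premise 2, O(countersign_statement -> not seal_envelope), contraposes to O(seal_envelope -> not countersign_statement); with O(seal_envelope) we get O(not countersign_statement).
The contrapositive of premise 5 (O(post_bond -> countersign_statement)) is O(not countersign_statement -> not post_bond), and O(not countersign_statement) is already established, so O(not post_bond).
Premises 1, 6, 7, 9 do not contribute to this derivation.
So O(not post_bond) follows.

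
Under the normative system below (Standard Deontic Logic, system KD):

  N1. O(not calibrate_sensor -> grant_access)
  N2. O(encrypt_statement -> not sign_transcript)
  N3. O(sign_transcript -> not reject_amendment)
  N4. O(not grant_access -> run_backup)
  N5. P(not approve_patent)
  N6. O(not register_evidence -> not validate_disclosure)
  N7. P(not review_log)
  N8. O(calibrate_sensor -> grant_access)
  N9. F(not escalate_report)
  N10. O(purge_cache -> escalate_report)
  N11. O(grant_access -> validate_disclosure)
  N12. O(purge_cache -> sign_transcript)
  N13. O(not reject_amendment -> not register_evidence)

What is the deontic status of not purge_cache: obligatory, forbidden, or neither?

Obligatory

Premises 8 and 1 are O(calibrate_sensor -> grant_access) and O(not calibrate_sensor -> grant_access); every ideal world satisfies calibrate_sensor or not calibrate_sensor, so in either case grant_access holds — hence O(grant_access).
With premise 11, O(grant_access -> validate_disclosure), the K-axiom yields O(validate_disclosure).
The contrapositive of premise 6 (O(not register_evidence -> not validate_disclosure)) is O(validate_disclosure -> register_evidence), and O(validate_disclosure) is already established, so O(register_evidence).
Premise 13 is O(not reject_amendment -> not register_evidence); contrapositively O(register_evidence -> reject_amendment). Since O(register_evidence) holds, K gives O(reject_amendment).
Premise 3 is O(sign_transcript -> not reject_amendment); contrapositively O(reject_amendment -> not sign_transcript). Since O(reject_amendment) holds, K gives O(not sign_transcript).
Premise 12 is O(purge_cache -> sign_transcript); contrapositively O(not sign_transcript -> not purge_cache). Since O(not sign_transcript) holds, K gives O(not purge_cache).
Premises 2, 4, 5, 7, 9, 10 do not contribute to this derivation.
Hence not purge_cache is obligatory.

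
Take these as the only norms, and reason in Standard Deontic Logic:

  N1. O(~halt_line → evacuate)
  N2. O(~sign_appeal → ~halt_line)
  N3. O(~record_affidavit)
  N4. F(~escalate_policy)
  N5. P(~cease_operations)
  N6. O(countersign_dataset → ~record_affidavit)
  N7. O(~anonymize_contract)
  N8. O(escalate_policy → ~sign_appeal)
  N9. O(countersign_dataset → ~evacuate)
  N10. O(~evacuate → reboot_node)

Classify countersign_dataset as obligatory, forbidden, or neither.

Forbidden

Premise 4 is F(~escalate_policy), i.e. O(escalate_policy).
Applying K to premise 8 (O(escalate_policy → ~sign_appeal)) and O(escalate_policy) yields O(~sign_appeal).
From O(~sign_appeal) and premise 2, O(~sign_appeal → ~halt_line), we obtain O(~halt_line).
Applying K to premise 1 (O(~halt_line → evacuate)) and O(~halt_line) yields O(evacuate).
The contrapositive of premise 9 (O(countersign_dataset → ~evacuate)) is O(evacuate → ~countersign_dataset), and O(evacuate) is already established, so O(~countersign_dataset).
Premises 3, 5, 6, 7, 10 do not contribute to this derivation.
Thus O(~countersign_dataset), which is F(countersign_dataset): countersign_dataset is forbidden.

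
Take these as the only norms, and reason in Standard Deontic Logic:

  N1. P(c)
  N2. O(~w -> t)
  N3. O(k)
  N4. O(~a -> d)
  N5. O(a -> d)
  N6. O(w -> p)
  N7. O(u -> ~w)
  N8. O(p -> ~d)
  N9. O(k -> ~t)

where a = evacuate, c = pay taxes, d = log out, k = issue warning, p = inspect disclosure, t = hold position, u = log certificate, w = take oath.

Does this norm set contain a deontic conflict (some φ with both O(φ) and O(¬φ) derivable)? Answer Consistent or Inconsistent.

Inconsistent

By case analysis on a: premise 5 gives O(a -> d) and premise 4 gives O(~a -> d), so O(d) either way.
Premise 8 is O(p -> ~d); contrapositively O(d -> ~p). Since O(d) holds, K gives O(~p).
Premise 6, O(w -> p), contraposes to O(~p -> ~w); with O(~p) we get O(~w).
From O(~w) and premise 2, O(~w -> t), we obtain O(t).
The contrapositive of premise 9 (O(k -> ~t)) is O(t -> ~k), and O(t) is already established, so O(~k).
Yet premise 3 states O(k).
We now have both O(~k) and O(k) — k is simultaneously obligatory and forbidden, violating the D-axiom.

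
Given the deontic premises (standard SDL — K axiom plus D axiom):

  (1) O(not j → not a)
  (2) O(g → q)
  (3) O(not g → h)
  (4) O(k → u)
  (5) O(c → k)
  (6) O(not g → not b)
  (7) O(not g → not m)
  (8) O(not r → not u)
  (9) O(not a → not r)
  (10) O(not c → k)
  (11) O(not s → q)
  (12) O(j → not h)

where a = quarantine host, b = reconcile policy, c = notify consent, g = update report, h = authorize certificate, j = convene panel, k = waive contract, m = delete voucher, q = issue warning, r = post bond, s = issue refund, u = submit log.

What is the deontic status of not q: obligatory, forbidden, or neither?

Forbidden

Premises 10 and 5 are O(not c → k) and O(c → k); every ideal world satisfies not c or c, so in either case k holds — hence O(k).
Premise 4 is O(k → u); since O(k), deontic closure gives O(u).
Premise 8 is O(not r → not u); contrapositively O(u → r). Since O(u) holds, K gives O(r).
Premise 9, O(not a → not r), contraposes to O(r → a); with O(r) we get O(a).
Premise 1, O(not j → not a), contraposes to O(a → j); with O(a) we get O(j).
Premise 12 is O(j → not h); since O(j), deontic closure gives O(not h).
The contrapositive of premise 3 (O(not g → h)) is O(not h → g), and O(not h) is already established, so O(g).
Applying K to premise 2 (O(g → q)) and O(g) yields O(q).
Premises 6, 7, 11 do not contribute to this derivation.
Thus O(q), which is F(not q): not q is forbidden.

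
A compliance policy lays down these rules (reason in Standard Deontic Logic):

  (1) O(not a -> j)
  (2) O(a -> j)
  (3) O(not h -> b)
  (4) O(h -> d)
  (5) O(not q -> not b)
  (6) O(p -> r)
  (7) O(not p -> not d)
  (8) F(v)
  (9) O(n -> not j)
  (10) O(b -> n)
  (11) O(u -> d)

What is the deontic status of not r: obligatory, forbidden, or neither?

Forbidden

By case analysis on not a: premise 1 gives O(not a -> j) and premise 2 gives O(a -> j), so O(j) either way.
Premise 9 is O(n -> not j); contrapositively O(j -> not n). Since O(j) holds, K gives O(not n).
Premise 10, O(b -> n), contraposes to O(not n -> not b); with O(not n) we get O(not b).
The contrapositive of premise 3 (O(not h -> b)) is O(not b -> h), and O(not b) is already established, so O(h).
Applying K to premise 4 (O(h -> d)) and O(h) yields O(d).
Premise 7, O(not p -> not d), contraposes to O(d -> p); with O(d) we get O(p).
From O(p) and premise 6, O(p -> r), we obtain O(r).
Premises 5, 8, 11 do not contribute to this derivation.
Thus O(r), which is F(not r): not r is forbidden.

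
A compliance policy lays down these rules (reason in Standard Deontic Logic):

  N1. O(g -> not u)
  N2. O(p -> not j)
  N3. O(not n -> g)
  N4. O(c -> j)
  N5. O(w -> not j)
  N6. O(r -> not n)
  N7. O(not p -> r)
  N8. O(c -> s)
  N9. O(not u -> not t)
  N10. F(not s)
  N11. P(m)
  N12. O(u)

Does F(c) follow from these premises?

Yes

From premise 12 we have O(u).
Premise 1, O(g -> not u), contraposes to O(u -> not g); with O(u) we get O(not g).
The contrapositive of premise 3 (O(not n -> g)) is O(not g -> n), and O(not g) is already established, so O(n).
Premise 6, O(r -> not n), contraposes to O(n -> not r); with O(n) we get O(not r).
The contrapositive of premise 7 (O(not p -> r)) is O(not r -> p), and O(not r) is already established, so O(p).
With premise 2, O(p -> not j), the K-axiom yields O(not j).
Premise 4, O(c -> j), contraposes to O(not j -> not c); with O(not j) we get O(not c).
Premises 5, 8, 9, 10, 11 do not contribute to this derivation.
So O(not c) holds, i.e. F(c). The claim follows.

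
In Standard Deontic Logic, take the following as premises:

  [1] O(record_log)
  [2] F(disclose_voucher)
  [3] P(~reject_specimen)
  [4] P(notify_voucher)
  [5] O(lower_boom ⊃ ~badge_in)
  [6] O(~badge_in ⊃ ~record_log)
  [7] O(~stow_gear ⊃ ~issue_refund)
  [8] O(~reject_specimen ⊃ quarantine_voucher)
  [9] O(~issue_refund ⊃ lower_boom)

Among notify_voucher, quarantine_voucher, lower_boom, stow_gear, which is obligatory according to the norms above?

stow_gear

Premise 1 gives O(record_log).
Premise 6, O(~badge_in ⊃ ~record_log), contraposes to O(record_log ⊃ badge_in); with O(record_log) we get O(badge_in).
Premise 5 is O(lower_boom ⊃ ~badge_in); contrapositively O(badge_in ⊃ ~lower_boom). Since O(badge_in) holds, K gives O(~lower_boom).
Premise 9 is O(~issue_refund ⊃ lower_boom); contrapositively O(~lower_boom ⊃ issue_refund). Since O(~lower_boom) holds, K gives O(issue_refund).
Premise 7, O(~stow_gear ⊃ ~issue_refund), contraposes to O(issue_refund ⊃ stow_gear); with O(issue_refund) we get O(stow_gear).
So O(stow_gear) holds — stow_gear is obligatory. None of the other listed options is made obligatory by any chain of premises.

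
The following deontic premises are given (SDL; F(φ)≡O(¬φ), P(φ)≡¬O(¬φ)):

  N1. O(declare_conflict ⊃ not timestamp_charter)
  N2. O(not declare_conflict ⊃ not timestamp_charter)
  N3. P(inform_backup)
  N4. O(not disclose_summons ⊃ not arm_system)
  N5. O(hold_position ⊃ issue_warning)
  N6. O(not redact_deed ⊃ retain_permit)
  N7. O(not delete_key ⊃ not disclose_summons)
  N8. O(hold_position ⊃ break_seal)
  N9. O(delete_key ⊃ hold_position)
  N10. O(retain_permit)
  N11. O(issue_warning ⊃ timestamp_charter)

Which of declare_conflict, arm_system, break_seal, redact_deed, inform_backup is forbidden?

Premises 2 and 1 are O(not declare_conflict ⊃ not timestamp_charter) and O(declare_conflict ⊃ not timestamp_charter); every ideal world satisfies not declare_conflict or declare_conflict, so in either case not timestamp_charter holds — hence O(not timestamp_charter).
The contrapositive of premise 11 (O(issue_warning ⊃ timestamp_charter)) is O(not timestamp_charter ⊃ not issue_warning), and O(not timestamp_charter) is already established, so O(not issue_warning).
The contrapositive of premise 5 (O(hold_position ⊃ issue_warning)) is O(not issue_warning ⊃ not hold_position), and O(not issue_warning) is already established, so O(not hold_position).
Premise 9, O(delete_key ⊃ hold_position), contraposes to O(not hold_position ⊃ not delete_key); with O(not hold_position) we get O(not delete_key).
Applying K to premise 7 (O(not delete_key ⊃ not disclose_summons)) and O(not delete_key) yields O(not disclose_summons).
Premise 4 is O(not disclose_summons ⊃ not arm_system); since O(not disclose_summons), deontic closure gives O(not arm_system).
So O(not arm_system) holds, i.e. arm_system is forbidden. None of the other listed options is forbidden under the premises.

arm_system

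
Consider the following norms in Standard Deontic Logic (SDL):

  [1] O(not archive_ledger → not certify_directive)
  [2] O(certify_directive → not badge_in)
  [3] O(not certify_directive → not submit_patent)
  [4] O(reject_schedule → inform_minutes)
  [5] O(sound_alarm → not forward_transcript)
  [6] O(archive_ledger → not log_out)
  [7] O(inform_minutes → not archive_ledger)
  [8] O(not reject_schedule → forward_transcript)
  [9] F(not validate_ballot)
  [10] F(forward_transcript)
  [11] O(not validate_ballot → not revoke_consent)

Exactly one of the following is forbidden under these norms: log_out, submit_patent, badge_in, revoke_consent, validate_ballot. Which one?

submit_patent

Premise 10, F(forward_transcript), is equivalent to O(not forward_transcript).
The contrapositive of premise 8 (O(not reject_schedule → forward_transcript)) is O(not forward_transcript → reject_schedule), and O(not forward_transcript) is already established, so O(reject_schedule).
From O(reject_schedule) and premise 4, O(reject_schedule → inform_minutes), we obtain O(inform_minutes).
With premise 7, O(inform_minutes → not archive_ledger), the K-axiom yields O(not archive_ledger).
With premise 1, O(not archive_ledger → not certify_directive), the K-axiom yields O(not certify_directive).
From O(not certify_directive) and premise 3, O(not certify_directive → not submit_patent), we obtain O(not submit_patent).
So O(not submit_patent) holds, i.e. submit_patent is forbidden. None of the other listed options is forbidden under the premises.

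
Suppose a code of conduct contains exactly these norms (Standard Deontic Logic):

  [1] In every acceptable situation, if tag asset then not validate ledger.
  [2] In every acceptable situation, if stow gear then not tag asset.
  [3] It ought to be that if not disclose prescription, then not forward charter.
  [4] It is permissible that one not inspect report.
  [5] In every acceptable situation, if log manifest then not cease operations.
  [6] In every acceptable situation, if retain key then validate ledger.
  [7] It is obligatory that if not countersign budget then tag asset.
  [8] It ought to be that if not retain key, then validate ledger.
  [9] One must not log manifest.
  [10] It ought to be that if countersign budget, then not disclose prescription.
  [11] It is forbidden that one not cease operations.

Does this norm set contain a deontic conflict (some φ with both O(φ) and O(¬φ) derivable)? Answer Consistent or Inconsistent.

Premise 5 is O(log_manifest → ¬cease_operations), but O(log_manifest) is not derivable from the premises, so it does not yield O(¬cease_operations).
So O(¬cease_operations) is not derivable, and the apparent clash with O(cease_operations) does not arise.
A world satisfying every obligation exists (e.g. cease_operations=true, countersign_budget=true, disclose_prescription=false, forward_charter=false, inspect_report=false, log_manifest=false, retain_key=false, stow_gear=false, tag_asset=false, validate_ledger=true); no atom is both obligatory and forbidden, so the set is consistent.

Consistent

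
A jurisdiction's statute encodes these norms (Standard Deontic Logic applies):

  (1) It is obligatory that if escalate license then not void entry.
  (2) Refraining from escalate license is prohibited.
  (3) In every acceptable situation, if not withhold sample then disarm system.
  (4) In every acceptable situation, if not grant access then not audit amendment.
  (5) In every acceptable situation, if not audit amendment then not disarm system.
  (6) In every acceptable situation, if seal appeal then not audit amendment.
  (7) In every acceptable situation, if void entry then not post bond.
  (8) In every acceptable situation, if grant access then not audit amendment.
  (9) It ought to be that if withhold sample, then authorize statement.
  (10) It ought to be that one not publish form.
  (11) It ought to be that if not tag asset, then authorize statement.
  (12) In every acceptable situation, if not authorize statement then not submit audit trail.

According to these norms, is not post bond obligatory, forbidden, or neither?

Neither

Premise 7 is O(void_entry → ¬post_bond), but O(void_entry) is not derivable from the premises, so it does not yield O(¬post_bond).
No premise or chain of K-axiom applications forces O(¬post_bond), and none forces O(post_bond). So ¬post_bond is neither obligatory nor forbidden under these norms.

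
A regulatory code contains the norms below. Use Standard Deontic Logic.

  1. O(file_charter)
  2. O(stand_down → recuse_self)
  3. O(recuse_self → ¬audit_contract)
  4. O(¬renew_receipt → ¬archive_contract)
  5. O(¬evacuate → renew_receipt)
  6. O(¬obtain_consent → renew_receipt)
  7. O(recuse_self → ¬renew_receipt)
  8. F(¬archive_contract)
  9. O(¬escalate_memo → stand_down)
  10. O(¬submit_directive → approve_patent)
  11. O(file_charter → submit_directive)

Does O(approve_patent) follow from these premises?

Premise 10 is O(¬submit_directive → approve_patent), but O(¬submit_directive) is not derivable from the premises, so it does not yield O(approve_patent).
No other premise forces O(approve_patent). An ideal world satisfying every premise can still have approve_patent false, so O(approve_patent) is not derivable.

No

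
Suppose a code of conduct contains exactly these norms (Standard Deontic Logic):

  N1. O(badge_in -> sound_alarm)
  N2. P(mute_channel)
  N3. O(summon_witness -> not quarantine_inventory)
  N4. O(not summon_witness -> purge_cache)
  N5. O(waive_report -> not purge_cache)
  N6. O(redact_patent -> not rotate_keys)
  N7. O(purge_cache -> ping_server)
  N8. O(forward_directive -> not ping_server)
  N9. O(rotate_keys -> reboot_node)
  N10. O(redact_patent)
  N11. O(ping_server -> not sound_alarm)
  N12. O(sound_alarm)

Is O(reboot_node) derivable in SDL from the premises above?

No

Premise 9 is O(rotate_keys -> reboot_node), but O(rotate_keys) is not derivable from the premises, so it does not yield O(reboot_node).
No other premise forces O(reboot_node). An ideal world satisfying every premise can still have reboot_node false, so O(reboot_node) is not derivable.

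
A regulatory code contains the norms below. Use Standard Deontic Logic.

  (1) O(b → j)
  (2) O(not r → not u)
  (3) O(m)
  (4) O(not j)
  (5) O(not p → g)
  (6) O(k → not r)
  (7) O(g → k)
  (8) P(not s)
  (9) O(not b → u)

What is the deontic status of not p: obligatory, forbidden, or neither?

Forbidden

Premise 4 states O(not j) outright.
Premise 1, O(b → j), contraposes to O(not j → not b); with O(not j) we get O(not b).
Premise 9 is O(not b → u); since O(not b), deontic closure gives O(u).
Premise 2 is O(not r → not u); contrapositively O(u → r). Since O(u) holds, K gives O(r).
Premise 6 is O(k → not r); contrapositively O(r → not k). Since O(r) holds, K gives O(not k).
The contrapositive of premise 7 (O(g → k)) is O(not k → not g), and O(not k) is already established, so O(not g).
Premise 5 is O(not p → g); contrapositively O(not g → p). Since O(not g) holds, K gives O(p).
Premises 3, 8 do not contribute to this derivation.
Thus O(p), which is F(not p): not p is forbidden.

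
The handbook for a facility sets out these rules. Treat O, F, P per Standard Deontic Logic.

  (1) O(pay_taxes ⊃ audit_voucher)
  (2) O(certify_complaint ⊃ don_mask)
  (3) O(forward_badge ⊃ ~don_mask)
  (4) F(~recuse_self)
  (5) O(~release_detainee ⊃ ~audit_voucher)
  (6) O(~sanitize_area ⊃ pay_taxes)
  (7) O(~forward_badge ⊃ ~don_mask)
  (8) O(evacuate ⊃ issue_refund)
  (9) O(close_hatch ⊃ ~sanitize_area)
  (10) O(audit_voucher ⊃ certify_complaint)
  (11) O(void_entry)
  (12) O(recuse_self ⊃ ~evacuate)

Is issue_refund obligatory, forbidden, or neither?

Premise 8 is O(evacuate ⊃ issue_refund), but O(evacuate) is not derivable from the premises, so it does not yield O(issue_refund).
No premise or chain of K-axiom applications forces O(issue_refund), and none forces O(~issue_refund). So issue_refund is neither obligatory nor forbidden under these norms.

Neither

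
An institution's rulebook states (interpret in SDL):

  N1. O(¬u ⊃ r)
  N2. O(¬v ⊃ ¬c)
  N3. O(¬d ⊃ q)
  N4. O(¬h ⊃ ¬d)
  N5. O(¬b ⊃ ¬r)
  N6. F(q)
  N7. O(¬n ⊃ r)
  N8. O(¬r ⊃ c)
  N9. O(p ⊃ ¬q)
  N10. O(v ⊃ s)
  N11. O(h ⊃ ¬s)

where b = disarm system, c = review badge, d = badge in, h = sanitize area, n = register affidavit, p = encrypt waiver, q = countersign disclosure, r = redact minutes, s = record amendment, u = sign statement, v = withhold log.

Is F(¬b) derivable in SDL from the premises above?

Premise 6 is F(q), i.e. O(¬q).
Premise 3, O(¬d ⊃ q), contraposes to O(¬q ⊃ d); with O(¬q) we get O(d).
Premise 4, O(¬h ⊃ ¬d), contraposes to O(d ⊃ h); with O(d) we get O(h).
With premise 11, O(h ⊃ ¬s), the K-axiom yields O(¬s).
The contrapositive of premise 10 (O(v ⊃ s)) is O(¬s ⊃ ¬v), and O(¬s) is already established, so O(¬v).
From O(¬v) and premise 2, O(¬v ⊃ ¬c), we obtain O(¬c).
Premise 8 is O(¬r ⊃ c); contrapositively O(¬c ⊃ r). Since O(¬c) holds, K gives O(r).
The contrapositive of premise 5 (O(¬b ⊃ ¬r)) is O(r ⊃ b), and O(r) is already established, so O(b).
Premises 1, 7, 9 do not contribute to this derivation.
So O(b) holds, i.e. F(¬b). The claim follows.

Yes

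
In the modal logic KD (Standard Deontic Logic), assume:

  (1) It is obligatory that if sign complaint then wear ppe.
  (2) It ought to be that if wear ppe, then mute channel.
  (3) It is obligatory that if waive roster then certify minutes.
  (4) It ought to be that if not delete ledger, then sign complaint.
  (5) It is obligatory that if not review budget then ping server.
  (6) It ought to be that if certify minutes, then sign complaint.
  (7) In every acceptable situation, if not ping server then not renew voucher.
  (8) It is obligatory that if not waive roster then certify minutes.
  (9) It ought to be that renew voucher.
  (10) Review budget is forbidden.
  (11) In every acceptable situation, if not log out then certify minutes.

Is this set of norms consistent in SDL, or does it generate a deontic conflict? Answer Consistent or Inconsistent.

Consistent

Premise 7 is O(¬ping_server → ¬renew_voucher), but O(¬ping_server) is not derivable from the premises, so it does not yield O(¬renew_voucher).
So O(¬renew_voucher) is not derivable, and the apparent clash with O(renew_voucher) does not arise.
A world satisfying every obligation exists (e.g. certify_minutes=true, delete_ledger=false, log_out=false, mute_channel=true, ping_server=true, renew_voucher=true, review_budget=false, sign_complaint=true, waive_roster=false, wear_ppe=true); no atom is both obligatory and forbidden, so the set is consistent.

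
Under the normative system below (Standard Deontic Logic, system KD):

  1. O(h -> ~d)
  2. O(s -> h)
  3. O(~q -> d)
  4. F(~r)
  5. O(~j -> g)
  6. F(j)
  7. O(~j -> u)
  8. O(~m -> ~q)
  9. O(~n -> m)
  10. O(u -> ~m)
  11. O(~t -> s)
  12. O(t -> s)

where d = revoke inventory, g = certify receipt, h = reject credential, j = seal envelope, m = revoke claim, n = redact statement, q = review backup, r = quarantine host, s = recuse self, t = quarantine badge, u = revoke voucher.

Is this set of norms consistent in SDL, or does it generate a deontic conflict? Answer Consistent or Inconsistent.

Inconsistent

By case analysis on ~t: premise 11 gives O(~t -> s) and premise 12 gives O(t -> s), so O(s) either way.
Applying K to premise 2 (O(s -> h)) and O(s) yields O(h).
With premise 1, O(h -> ~d), the K-axiom yields O(~d).
Premise 3, O(~q -> d), contraposes to O(~d -> q); with O(~d) we get O(q).
The contrapositive of premise 8 (O(~m -> ~q)) is O(q -> m), and O(q) is already established, so O(m).
Premise 10 is O(u -> ~m); contrapositively O(m -> ~u). Since O(m) holds, K gives O(~u).
The contrapositive of premise 7 (O(~j -> u)) is O(~u -> j), and O(~u) is already established, so O(j).
However, F(j) at premise 6 amounts to O(~j).
We now have both O(j) and O(~j) — j is simultaneously obligatory and forbidden, violating the D-axiom.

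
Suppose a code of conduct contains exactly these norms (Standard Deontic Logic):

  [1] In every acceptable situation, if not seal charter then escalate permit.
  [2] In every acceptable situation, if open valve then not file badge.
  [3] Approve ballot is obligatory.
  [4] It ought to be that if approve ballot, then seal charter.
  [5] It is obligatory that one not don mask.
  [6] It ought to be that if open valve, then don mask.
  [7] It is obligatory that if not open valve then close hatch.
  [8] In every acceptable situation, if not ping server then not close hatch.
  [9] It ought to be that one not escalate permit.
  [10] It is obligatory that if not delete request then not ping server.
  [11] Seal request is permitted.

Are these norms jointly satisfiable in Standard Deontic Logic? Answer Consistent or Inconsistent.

Premise 1 is O(¬seal_charter → escalate_permit), but O(¬seal_charter) is not derivable from the premises, so it does not yield O(escalate_permit).
So O(escalate_permit) is not derivable, and the apparent clash with O(¬escalate_permit) does not arise.
A world satisfying every obligation exists (e.g. approve_ballot=true, close_hatch=true, delete_request=true, don_mask=false, escalate_permit=false, file_badge=false, open_valve=false, ping_server=true, seal_charter=true, seal_request=false); no atom is both obligatory and forbidden, so the set is consistent.

Consistent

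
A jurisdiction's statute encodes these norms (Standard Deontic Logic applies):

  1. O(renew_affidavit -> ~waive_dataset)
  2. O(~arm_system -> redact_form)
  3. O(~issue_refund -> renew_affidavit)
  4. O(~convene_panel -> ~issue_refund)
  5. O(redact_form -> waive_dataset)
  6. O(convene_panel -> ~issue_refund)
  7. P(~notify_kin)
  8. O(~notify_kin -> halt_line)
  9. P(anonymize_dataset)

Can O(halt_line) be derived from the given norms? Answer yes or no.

Premise 8 is O(~notify_kin -> halt_line), but O(~notify_kin) is not derivable from the premises (the permission P(~notify_kin) asserts only ~O(notify_kin), not O(~notify_kin)), so it does not yield O(halt_line).
No other premise forces O(halt_line). An ideal world satisfying every premise can still have halt_line false, so O(halt_line) is not derivable.

No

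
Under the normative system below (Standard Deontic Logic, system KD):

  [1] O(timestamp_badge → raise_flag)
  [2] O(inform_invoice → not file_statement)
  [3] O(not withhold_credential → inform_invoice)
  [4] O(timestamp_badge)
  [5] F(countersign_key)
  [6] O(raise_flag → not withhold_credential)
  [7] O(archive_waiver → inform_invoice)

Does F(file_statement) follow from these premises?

From premise 4 we have O(timestamp_badge).
Applying K to premise 1 (O(timestamp_badge → raise_flag)) and O(timestamp_badge) yields O(raise_flag).
Applying K to premise 6 (O(raise_flag → not withhold_credential)) and O(raise_flag) yields O(not withhold_credential).
Premise 3 is O(not withhold_credential → inform_invoice); since O(not withhold_credential), deontic closure gives O(inform_invoice).
From O(inform_invoice) and premise 2, O(inform_invoice → not file_statement), we obtain O(not file_statement).
Premises 5, 7 do not contribute to this derivation.
So O(not file_statement) holds, i.e. F(file_statement). The claim follows.

Yes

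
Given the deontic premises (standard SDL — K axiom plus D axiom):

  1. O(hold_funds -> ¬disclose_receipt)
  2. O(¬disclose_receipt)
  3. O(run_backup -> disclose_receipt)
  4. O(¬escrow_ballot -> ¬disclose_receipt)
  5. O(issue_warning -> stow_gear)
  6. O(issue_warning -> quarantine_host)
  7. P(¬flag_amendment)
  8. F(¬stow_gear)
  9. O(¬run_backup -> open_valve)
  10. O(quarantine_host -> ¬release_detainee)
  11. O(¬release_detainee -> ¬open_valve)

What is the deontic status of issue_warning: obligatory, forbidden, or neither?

Premise 2 gives O(¬disclose_receipt).
Premise 3, O(run_backup -> disclose_receipt), contraposes to O(¬disclose_receipt -> ¬run_backup); with O(¬disclose_receipt) we get O(¬run_backup).
With premise 9, O(¬run_backup -> open_valve), the K-axiom yields O(open_valve).
The contrapositive of premise 11 (O(¬release_detainee -> ¬open_valve)) is O(open_valve -> release_detainee), and O(open_valve) is already established, so O(release_detainee).
The contrapositive of premise 10 (O(quarantine_host -> ¬release_detainee)) is O(release_detainee -> ¬quarantine_host), and O(release_detainee) is already established, so O(¬quarantine_host).
The contrapositive of premise 6 (O(issue_warning -> quarantine_host)) is O(¬quarantine_host -> ¬issue_warning), and O(¬quarantine_host) is already established, so O(¬issue_warning).
Premises 1, 4, 5, 7, 8 do not contribute to this derivation.
Thus O(¬issue_warning), which is F(issue_warning): issue_warning is forbidden.

Forbidden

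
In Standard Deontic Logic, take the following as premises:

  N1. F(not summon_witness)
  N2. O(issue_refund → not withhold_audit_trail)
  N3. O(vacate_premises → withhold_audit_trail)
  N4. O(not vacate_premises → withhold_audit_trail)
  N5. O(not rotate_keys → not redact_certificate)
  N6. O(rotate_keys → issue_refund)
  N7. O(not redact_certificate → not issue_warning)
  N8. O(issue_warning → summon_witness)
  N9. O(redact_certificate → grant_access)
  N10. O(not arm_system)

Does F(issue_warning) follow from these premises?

Premises 3 and 4 are O(vacate_premises → withhold_audit_trail) and O(not vacate_premises → withhold_audit_trail); every ideal world satisfies vacate_premises or not vacate_premises, so in either case withhold_audit_trail holds — hence O(withhold_audit_trail).
The contrapositive of premise 2 (O(issue_refund → not withhold_audit_trail)) is O(withhold_audit_trail → not issue_refund), and O(withhold_audit_trail) is already established, so O(not issue_refund).
Premise 6, O(rotate_keys → issue_refund), contraposes to O(not issue_refund → not rotate_keys); with O(not issue_refund) we get O(not rotate_keys).
With premise 5, O(not rotate_keys → not redact_certificate), the K-axiom yields O(not redact_certificate).
Premise 7 is O(not redact_certificate → not issue_warning); since O(not redact_certificate), deontic closure gives O(not issue_warning).
Premises 1, 8, 9, 10 do not contribute to this derivation.
So O(not issue_warning) holds, i.e. F(issue_warning). The claim follows.

Yes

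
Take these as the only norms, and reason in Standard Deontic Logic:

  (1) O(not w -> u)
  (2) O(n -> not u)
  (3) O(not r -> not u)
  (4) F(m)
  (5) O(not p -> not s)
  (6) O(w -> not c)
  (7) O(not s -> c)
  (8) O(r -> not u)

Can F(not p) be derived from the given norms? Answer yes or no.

Yes

Premises 8 and 3 are O(r -> not u) and O(not r -> not u); every ideal world satisfies r or not r, so in either case not u holds — hence O(not u).
Premise 1 is O(not w -> u); contrapositively O(not u -> w). Since O(not u) holds, K gives O(w).
Applying K to premise 6 (O(w -> not c)) and O(w) yields O(not c).
Premise 7, O(not s -> c), contraposes to O(not c -> s); with O(not c) we get O(s).
The contrapositive of premise 5 (O(not p -> not s)) is O(s -> p), and O(s) is already established, so O(p).
Premises 2, 4 do not contribute to this derivation.
So O(p) holds, i.e. F(not p). The claim follows.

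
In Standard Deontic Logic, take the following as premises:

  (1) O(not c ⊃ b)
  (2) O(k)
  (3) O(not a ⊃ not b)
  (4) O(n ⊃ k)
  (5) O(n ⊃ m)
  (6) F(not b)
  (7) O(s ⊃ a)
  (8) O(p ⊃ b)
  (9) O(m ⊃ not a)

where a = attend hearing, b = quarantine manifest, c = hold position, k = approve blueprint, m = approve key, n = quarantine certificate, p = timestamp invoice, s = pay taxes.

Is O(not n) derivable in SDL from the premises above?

Premise 6 is F(not b), i.e. O(b).
The contrapositive of premise 3 (O(not a ⊃ not b)) is O(b ⊃ a), and O(b) is already established, so O(a).
Premise 9, O(m ⊃ not a), contraposes to O(a ⊃ not m); with O(a) we get O(not m).
Premise 5, O(n ⊃ m), contraposes to O(not m ⊃ not n); with O(not m) we get O(not n).
Premises 1, 2, 4, 7, 8 do not contribute to this derivation.
So O(not n) follows.

Yes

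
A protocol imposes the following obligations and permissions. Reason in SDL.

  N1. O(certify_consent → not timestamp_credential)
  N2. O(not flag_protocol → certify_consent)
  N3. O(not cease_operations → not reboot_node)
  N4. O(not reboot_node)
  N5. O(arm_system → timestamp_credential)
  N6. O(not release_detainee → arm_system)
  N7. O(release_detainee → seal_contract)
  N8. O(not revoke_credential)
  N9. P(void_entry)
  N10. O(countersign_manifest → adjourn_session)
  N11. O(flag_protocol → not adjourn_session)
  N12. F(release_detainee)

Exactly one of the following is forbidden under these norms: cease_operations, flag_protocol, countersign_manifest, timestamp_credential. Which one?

countersign_manifest

F(release_detainee) at premise 12 means O(not release_detainee).
From O(not release_detainee) and premise 6, O(not release_detainee → arm_system), we obtain O(arm_system).
Applying K to premise 5 (O(arm_system → timestamp_credential)) and O(arm_system) yields O(timestamp_credential).
Premise 1, O(certify_consent → not timestamp_credential), contraposes to O(timestamp_credential → not certify_consent); with O(timestamp_credential) we get O(not certify_consent).
The contrapositive of premise 2 (O(not flag_protocol → certify_consent)) is O(not certify_consent → flag_protocol), and O(not certify_consent) is already established, so O(flag_protocol).
Applying K to premise 11 (O(flag_protocol → not adjourn_session)) and O(flag_protocol) yields O(not adjourn_session).
The contrapositive of premise 10 (O(countersign_manifest → adjourn_session)) is O(not adjourn_session → not countersign_manifest), and O(not adjourn_session) is already established, so O(not countersign_manifest).
So O(not countersign_manifest) holds, i.e. countersign_manifest is forbidden. None of the other listed options is forbidden under the premises.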